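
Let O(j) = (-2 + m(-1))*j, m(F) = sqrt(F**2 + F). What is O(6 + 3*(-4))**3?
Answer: 1728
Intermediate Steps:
m(F) = sqrt(F + F**2)
O(j) = -2*j (O(j) = (-2 + sqrt(-(1 - 1)))*j = (-2 + sqrt(-1*0))*j = (-2 + sqrt(0))*j = (-2 + 0)*j = -2*j)
O(6 + 3*(-4))**3 = (-2*(6 + 3*(-4)))**3 = (-2*(6 - 12))**3 = (-2*(-6))**3 = 12**3 = 1728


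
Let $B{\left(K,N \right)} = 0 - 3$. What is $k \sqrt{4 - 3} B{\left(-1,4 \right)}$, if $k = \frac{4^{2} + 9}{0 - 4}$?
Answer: $\frac{75}{4} \approx 18.75$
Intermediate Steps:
$k = - \frac{25}{4}$ ($k = \frac{16 + 9}{-4} = 25 \left(- \frac{1}{4}\right) = - \frac{25}{4} \approx -6.25$)
$B{\left(K,N \right)} = -3$ ($B{\left(K,N \right)} = 0 - 3 = -3$)
$k \sqrt{4 - 3} B{\left(-1,4 \right)} = - \frac{25 \sqrt{4 - 3}}{4} \left(-3\right) = - \frac{25 \sqrt{1}}{4} \left(-3\right) = \left(- \frac{25}{4}\right) 1 \left(-3\right) = \left(- \frac{25}{4}\right) \left(-3\right) = \frac{75}{4}$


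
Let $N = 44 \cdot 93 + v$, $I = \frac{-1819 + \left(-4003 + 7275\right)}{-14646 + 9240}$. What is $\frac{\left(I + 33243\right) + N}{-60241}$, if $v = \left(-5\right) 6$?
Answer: $- \frac{201669377}{325662846} \approx -0.61926$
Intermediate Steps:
$v = -30$
$I = - \frac{1453}{5406}$ ($I = \frac{-1819 + 3272}{-5406} = 1453 \left(- \frac{1}{5406}\right) = - \frac{1453}{5406} \approx -0.26878$)
$N = 4062$ ($N = 44 \cdot 93 - 30 = 4092 - 30 = 4062$)
$\frac{\left(I + 33243\right) + N}{-60241} = \frac{\left(- \frac{1453}{5406} + 33243\right) + 4062}{-60241} = \left(\frac{179710205}{5406} + 4062\right) \left(- \frac{1}{60241}\right) = \frac{201669377}{5406} \left(- \frac{1}{60241}\right) = - \frac{201669377}{325662846}$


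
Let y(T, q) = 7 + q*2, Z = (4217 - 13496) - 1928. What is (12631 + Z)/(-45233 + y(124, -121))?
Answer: -356/11367 ≈ -0.031319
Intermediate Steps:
Z = -11207 (Z = -9279 - 1928 = -11207)
y(T, q) = 7 + 2*q
(12631 + Z)/(-45233 + y(124, -121)) = (12631 - 11207)/(-45233 + (7 + 2*(-121))) = 1424/(-45233 + (7 - 242)) = 1424/(-45233 - 235) = 1424/(-45468) = 1424*(-1/45468) = -356/11367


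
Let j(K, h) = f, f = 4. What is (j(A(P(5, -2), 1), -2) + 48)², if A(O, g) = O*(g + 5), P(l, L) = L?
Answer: 2704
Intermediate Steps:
A(O, g) = O*(5 + g)
j(K, h) = 4
(j(A(P(5, -2), 1), -2) + 48)² = (4 + 48)² = 52² = 2704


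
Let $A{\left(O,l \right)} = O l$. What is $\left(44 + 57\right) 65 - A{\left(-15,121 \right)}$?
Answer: $8380$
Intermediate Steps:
$\left(44 + 57\right) 65 - A{\left(-15,121 \right)} = \left(44 + 57\right) 65 - \left(-15\right) 121 = 101 \cdot 65 - -1815 = 6565 + 1815 = 8380$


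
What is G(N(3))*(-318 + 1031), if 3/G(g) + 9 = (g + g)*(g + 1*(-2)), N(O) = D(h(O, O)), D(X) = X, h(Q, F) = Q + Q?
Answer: 713/13 ≈ 54.846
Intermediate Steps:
h(Q, F) = 2*Q
N(O) = 2*O
G(g) = 3/(-9 + 2*g*(-2 + g)) (G(g) = 3/(-9 + (g + g)*(g + 1*(-2))) = 3/(-9 + (2*g)*(g - 2)) = 3/(-9 + (2*g)*(-2 + g)) = 3/(-9 + 2*g*(-2 + g)))
G(N(3))*(-318 + 1031) = (3/(-9 - 8*3 + 2*(2*3)²))*(-318 + 1031) = (3/(-9 - 4*6 + 2*6²))*713 = (3/(-9 - 24 + 2*36))*713 = (3/(-9 - 24 + 72))*713 = (3/39)*713 = (3*(1/39))*713 = (1/13)*713 = 713/13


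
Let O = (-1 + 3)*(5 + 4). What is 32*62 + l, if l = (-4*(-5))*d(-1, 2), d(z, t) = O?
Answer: 2344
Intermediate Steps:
O = 18 (O = 2*9 = 18)
d(z, t) = 18
l = 360 (l = -4*(-5)*18 = 20*18 = 360)
32*62 + l = 32*62 + 360 = 1984 + 360 = 2344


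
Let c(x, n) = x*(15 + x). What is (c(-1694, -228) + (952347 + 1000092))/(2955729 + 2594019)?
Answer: 4796665/5549748 ≈ 0.86430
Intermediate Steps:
(c(-1694, -228) + (952347 + 1000092))/(2955729 + 2594019) = (-1694*(15 - 1694) + (952347 + 1000092))/(2955729 + 2594019) = (-1694*(-1679) + 1952439)/5549748 = (2844226 + 1952439)*(1/5549748) = 4796665*(1/5549748) = 4796665/5549748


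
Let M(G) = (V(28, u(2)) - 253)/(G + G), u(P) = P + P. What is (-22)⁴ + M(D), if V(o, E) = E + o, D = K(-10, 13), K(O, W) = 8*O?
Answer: 37481181/160 ≈ 2.3426e+5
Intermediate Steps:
u(P) = 2*P
D = -80 (D = 8*(-10) = -80)
M(G) = -221/(2*G) (M(G) = ((2*2 + 28) - 253)/(G + G) = ((4 + 28) - 253)/((2*G)) = (32 - 253)*(1/(2*G)) = -221/(2*G))
(-22)⁴ + M(D) = (-22)⁴ - 221/2/(-80) = 234256 - 221/2*(-1/80) = 234256 + 221/160 = 37481181/160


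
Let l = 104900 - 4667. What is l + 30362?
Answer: 130595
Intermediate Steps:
l = 100233
l + 30362 = 100233 + 30362 = 130595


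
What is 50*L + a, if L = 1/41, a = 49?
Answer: 2059/41 ≈ 50.219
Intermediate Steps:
L = 1/41 ≈ 0.024390
50*L + a = 50*(1/41) + 49 = 50/41 + 49 = 2059/41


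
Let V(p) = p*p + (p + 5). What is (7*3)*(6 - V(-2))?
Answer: -21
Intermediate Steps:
V(p) = 5 + p + p² (V(p) = p² + (5 + p) = 5 + p + p²)
(7*3)*(6 - V(-2)) = (7*3)*(6 - (5 - 2 + (-2)²)) = 21*(6 - (5 - 2 + 4)) = 21*(6 - 1*7) = 21*(6 - 7) = 21*(-1) = -21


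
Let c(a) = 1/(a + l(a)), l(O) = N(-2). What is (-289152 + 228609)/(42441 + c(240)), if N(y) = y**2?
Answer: -14772492/10355605 ≈ -1.4265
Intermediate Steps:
l(O) = 4 (l(O) = (-2)**2 = 4)
c(a) = 1/(4 + a) (c(a) = 1/(a + 4) = 1/(4 + a))
(-289152 + 228609)/(42441 + c(240)) = (-289152 + 228609)/(42441 + 1/(4 + 240)) = -60543/(42441 + 1/244) = -60543/10355605/244 = -60543*244/10355605 = -14772492/10355605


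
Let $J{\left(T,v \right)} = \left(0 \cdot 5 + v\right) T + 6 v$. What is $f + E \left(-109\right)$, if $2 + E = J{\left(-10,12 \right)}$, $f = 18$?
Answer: $5468$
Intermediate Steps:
$J{\left(T,v \right)} = 6 v + T v$ ($J{\left(T,v \right)} = \left(0 + v\right) T + 6 v = v T + 6 v = T v + 6 v = 6 v + T v$)
$E = -50$ ($E = -2 + 12 \left(6 - 10\right) = -2 + 12 \left(-4\right) = -2 - 48 = -50$)
$f + E \left(-109\right) = 18 - -5450 = 18 + 5450 = 5468$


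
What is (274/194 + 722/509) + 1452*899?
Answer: 64449086571/49373 ≈ 1.3054e+6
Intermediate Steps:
(274/194 + 722/509) + 1452*899 = (274*(1/194) + 722*(1/509)) + 1305348 = (137/97 + 722/509) + 1305348 = 139767/49373 + 1305348 = 64449086571/49373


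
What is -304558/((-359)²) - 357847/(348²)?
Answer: -83002871239/15608004624 ≈ -5.3180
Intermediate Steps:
-304558/((-359)²) - 357847/(348²) = -304558/128881 - 357847/121104 = -83002871239/15608004624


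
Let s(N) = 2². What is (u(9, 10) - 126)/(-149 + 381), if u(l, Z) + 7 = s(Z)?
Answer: -129/232 ≈ -0.55603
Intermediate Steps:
s(N) = 4
u(l, Z) = -3 (u(l, Z) = -7 + 4 = -3)
(u(9, 10) - 126)/(-149 + 381) = (-3 - 126)/(-149 + 381) = -129/232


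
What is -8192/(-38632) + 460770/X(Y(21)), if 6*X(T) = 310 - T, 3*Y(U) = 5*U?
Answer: 242738756/24145 ≈ 10053.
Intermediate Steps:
Y(U) = 5*U/3 (Y(U) = (5*U)/3 = 5*U/3)
X(T) = 155/3 - T/6 (X(T) = (310 - T)/6 = 155/3 - T/6)
-8192/(-38632) + 460770/X(Y(21)) = -8192/(-38632) + 460770/(155/3 - 5*21/18) = -8192*(-1/38632) + 460770/(155/3 - ⅙*35) = 1024/4829 + 460770/(155/3 - 35/6) = 1024/4829 + 460770/(275/6) = 1024/4829 + 460770*(6/275) = 1024/4829 + 552924/55 = 242738756/24145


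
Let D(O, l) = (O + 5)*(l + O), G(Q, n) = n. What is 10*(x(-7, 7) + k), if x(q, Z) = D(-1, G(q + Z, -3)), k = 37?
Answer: 210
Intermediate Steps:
D(O, l) = (5 + O)*(O + l)
x(q, Z) = -16 (x(q, Z) = (-1)² + 5*(-1) + 5*(-3) - 1*(-3) = 1 - 5 - 15 + 3 = -16)
10*(x(-7, 7) + k) = 10*(-16 + 37) = 10*21 = 210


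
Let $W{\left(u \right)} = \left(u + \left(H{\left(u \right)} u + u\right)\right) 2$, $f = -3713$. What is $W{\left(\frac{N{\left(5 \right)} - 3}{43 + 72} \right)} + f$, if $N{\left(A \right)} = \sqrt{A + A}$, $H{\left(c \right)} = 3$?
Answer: $- \frac{85405}{23} + \frac{2 \sqrt{10}}{23} \approx -3713.0$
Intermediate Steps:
$N{\left(A \right)} = \sqrt{2} \sqrt{A}$ ($N{\left(A \right)} = \sqrt{2 A} = \sqrt{2} \sqrt{A}$)
$W{\left(u \right)} = 10 u$ ($W{\left(u \right)} = \left(u + \left(3 u + u\right)\right) 2 = \left(u + 4 u\right) 2 = 5 u 2 = 10 u$)
$W{\left(\frac{N{\left(5 \right)} - 3}{43 + 72} \right)} + f = 10 \frac{\sqrt{2} \sqrt{5} - 3}{43 + 72} - 3713 = 10 \frac{\sqrt{10} - 3}{115} - 3713 = 10 \left(-3 + \sqrt{10}\right) \frac{1}{115} - 3713 = 10 \left(- \frac{3}{115} + \frac{\sqrt{10}}{115}\right) - 3713 = \left(- \frac{6}{23} + \frac{2 \sqrt{10}}{23}\right) - 3713 = - \frac{85405}{23} + \frac{2 \sqrt{10}}{23}$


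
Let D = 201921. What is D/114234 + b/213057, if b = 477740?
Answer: 32531611219/8112784446 ≈ 4.0099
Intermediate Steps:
D/114234 + b/213057 = 201921/114234 + 477740/213057 = 201921*(1/114234) + 477740*(1/213057) = 67307/38078 + 477740/213057 = 32531611219/8112784446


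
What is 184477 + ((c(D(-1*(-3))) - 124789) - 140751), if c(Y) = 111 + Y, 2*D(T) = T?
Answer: -161901/2 ≈ -80951.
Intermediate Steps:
D(T) = T/2
184477 + ((c(D(-1*(-3))) - 124789) - 140751) = 184477 + (((111 + (-1*(-3))/2) - 124789) - 140751) = 184477 + (((111 + (½)*3) - 124789) - 140751) = 184477 + (((111 + 3/2) - 124789) - 140751) = 184477 + ((225/2 - 124789) - 140751) = 184477 + (-249353/2 - 140751) = 184477 - 530855/2 = -161901/2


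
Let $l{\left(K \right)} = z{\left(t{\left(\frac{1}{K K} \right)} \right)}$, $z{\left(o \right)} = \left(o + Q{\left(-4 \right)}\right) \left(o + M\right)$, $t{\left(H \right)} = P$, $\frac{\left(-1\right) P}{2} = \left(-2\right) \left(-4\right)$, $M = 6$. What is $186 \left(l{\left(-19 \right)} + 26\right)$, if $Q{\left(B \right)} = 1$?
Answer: $32736$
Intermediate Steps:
$P = -16$ ($P = - 2 \left(\left(-2\right) \left(-4\right)\right) = \left(-2\right) 8 = -16$)
$t{\left(H \right)} = -16$
$z{\left(o \right)} = \left(1 + o\right) \left(6 + o\right)$ ($z{\left(o \right)} = \left(o + 1\right) \left(o + 6\right) = \left(1 + o\right) \left(6 + o\right)$)
$l{\left(K \right)} = 150$ ($l{\left(K \right)} = 6 + \left(-16\right)^{2} + 7 \left(-16\right) = 6 + 256 - 112 = 150$)
$186 \left(l{\left(-19 \right)} + 26\right) = 186 \left(150 + 26\right) = 186 \cdot 176 = 32736$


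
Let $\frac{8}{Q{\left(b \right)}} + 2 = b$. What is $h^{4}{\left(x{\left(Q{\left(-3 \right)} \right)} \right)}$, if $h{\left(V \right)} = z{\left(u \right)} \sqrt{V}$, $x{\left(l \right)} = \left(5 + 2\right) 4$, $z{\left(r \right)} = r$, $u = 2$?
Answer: $12544$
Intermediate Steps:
$Q{\left(b \right)} = \frac{8}{-2 + b}$
$x{\left(l \right)} = 28$ ($x{\left(l \right)} = 7 \cdot 4 = 28$)
$h{\left(V \right)} = 2 \sqrt{V}$
$h^{4}{\left(x{\left(Q{\left(-3 \right)} \right)} \right)} = \left(2 \sqrt{28}\right)^{4} = \left(2 \cdot 2 \sqrt{7}\right)^{4} = \left(4 \sqrt{7}\right)^{4} = 12544$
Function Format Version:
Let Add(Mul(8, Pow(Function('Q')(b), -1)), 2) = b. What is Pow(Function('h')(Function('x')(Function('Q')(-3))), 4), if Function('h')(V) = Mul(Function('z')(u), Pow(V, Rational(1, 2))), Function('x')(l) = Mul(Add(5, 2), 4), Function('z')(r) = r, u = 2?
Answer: 12544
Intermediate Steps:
Function('Q')(b) = Mul(8, Pow(Add(-2, b), -1))
Function('x')(l) = 28 (Function('x')(l) = Mul(7, 4) = 28)
Function('h')(V) = Mul(2, Pow(V, Rational(1, 2)))
Pow(Function('h')(Function('x')(Function('Q')(-3))), 4) = Pow(Mul(2, Pow(28, Rational(1, 2))), 4) = Pow(Mul(2, Mul(2, Pow(7, Rational(1, 2)))), 4) = Pow(Mul(4, Pow(7, Rational(1, 2))), 4) = 12544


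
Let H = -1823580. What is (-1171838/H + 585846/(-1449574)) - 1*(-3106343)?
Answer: 2052837921641376473/660853538730 ≈ 3.1063e+6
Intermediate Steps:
(-1171838/H + 585846/(-1449574)) - 1*(-3106343) = (-1171838/(-1823580) + 585846/(-1449574)) - 1*(-3106343) = (-1171838*(-1/1823580) + 585846*(-1/1449574)) + 3106343 = (585919/911790 - 292923/724787) + 3106343 = 157582212083/660853538730 + 3106343 = 2052837921641376473/660853538730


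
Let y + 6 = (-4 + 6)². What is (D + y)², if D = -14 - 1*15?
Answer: 961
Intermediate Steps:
y = -2 (y = -6 + (-4 + 6)² = -6 + 2² = -6 + 4 = -2)
D = -29 (D = -14 - 15 = -29)
(D + y)² = (-29 - 2)² = (-31)² = 961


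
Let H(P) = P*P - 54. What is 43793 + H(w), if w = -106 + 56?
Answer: 46239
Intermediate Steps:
w = -50
H(P) = -54 + P² (H(P) = P² - 54 = -54 + P²)
43793 + H(w) = 43793 + (-54 + (-50)²) = 43793 + (-54 + 2500) = 43793 + 2446 = 46239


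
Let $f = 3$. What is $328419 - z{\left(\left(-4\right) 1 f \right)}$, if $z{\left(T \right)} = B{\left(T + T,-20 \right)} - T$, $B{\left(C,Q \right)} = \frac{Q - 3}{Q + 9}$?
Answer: $\frac{3612454}{11} \approx 3.2841 \cdot 10^{5}$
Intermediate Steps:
$B{\left(C,Q \right)} = \frac{-3 + Q}{9 + Q}$
$z{\left(T \right)} = \frac{23}{11} - T$ ($z{\left(T \right)} = \frac{-3 - 20}{9 - 20} - T = \frac{1}{-11} \left(-23\right) - T = \left(- \frac{1}{11}\right) \left(-23\right) - T = \frac{23}{11} - T$)
$328419 - z{\left(\left(-4\right) 1 f \right)} = 328419 - \left(\frac{23}{11} - \left(-4\right) 1 \cdot 3\right) = 328419 - \left(\frac{23}{11} - \left(-4\right) 3\right) = 328419 - \left(\frac{23}{11} - -12\right) = 328419 - \left(\frac{23}{11} + 12\right) = 328419 - \frac{155}{11} = \frac{3612454}{11}$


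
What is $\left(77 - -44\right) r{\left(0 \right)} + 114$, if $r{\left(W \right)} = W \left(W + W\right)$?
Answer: $114$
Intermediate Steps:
$r{\left(W \right)} = 2 W^{2}$ ($r{\left(W \right)} = W 2 W = 2 W^{2}$)
$\left(77 - -44\right) r{\left(0 \right)} + 114 = \left(77 - -44\right) 2 \cdot 0^{2} + 114 = \left(77 + 44\right) 2 \cdot 0 + 114 = 121 \cdot 0 + 114 = 0 + 114 = 114$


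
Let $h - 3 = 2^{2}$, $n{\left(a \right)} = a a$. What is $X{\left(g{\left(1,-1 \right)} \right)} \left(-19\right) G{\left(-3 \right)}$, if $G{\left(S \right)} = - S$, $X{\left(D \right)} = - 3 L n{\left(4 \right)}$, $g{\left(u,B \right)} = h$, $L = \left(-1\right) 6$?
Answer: $-16416$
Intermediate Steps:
$n{\left(a \right)} = a^{2}$
$L = -6$
$h = 7$ ($h = 3 + 2^{2} = 3 + 4 = 7$)
$g{\left(u,B \right)} = 7$
$X{\left(D \right)} = 288$ ($X{\left(D \right)} = \left(-3\right) \left(-6\right) 4^{2} = 18 \cdot 16 = 288$)
$X{\left(g{\left(1,-1 \right)} \right)} \left(-19\right) G{\left(-3 \right)} = 288 \left(-19\right) \left(\left(-1\right) \left(-3\right)\right) = \left(-5472\right) 3 = -16416$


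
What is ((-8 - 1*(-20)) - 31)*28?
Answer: -532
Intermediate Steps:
((-8 - 1*(-20)) - 31)*28 = ((-8 + 20) - 31)*28 = (12 - 31)*28 = -19*28 = -532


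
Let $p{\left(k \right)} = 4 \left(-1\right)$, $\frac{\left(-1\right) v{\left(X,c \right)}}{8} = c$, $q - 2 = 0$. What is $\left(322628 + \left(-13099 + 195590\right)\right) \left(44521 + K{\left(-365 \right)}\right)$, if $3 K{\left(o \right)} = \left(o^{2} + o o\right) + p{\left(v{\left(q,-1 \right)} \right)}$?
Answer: $67350715357$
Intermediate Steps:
$q = 2$ ($q = 2 + 0 = 2$)
$v{\left(X,c \right)} = - 8 c$
$p{\left(k \right)} = -4$
$K{\left(o \right)} = - \frac{4}{3} + \frac{2 o^{2}}{3}$ ($K{\left(o \right)} = \frac{\left(o^{2} + o o\right) - 4}{3} = \frac{\left(o^{2} + o^{2}\right) - 4}{3} = \frac{2 o^{2} - 4}{3} = \frac{-4 + 2 o^{2}}{3} = - \frac{4}{3} + \frac{2 o^{2}}{3}$)
$\left(322628 + \left(-13099 + 195590\right)\right) \left(44521 + K{\left(-365 \right)}\right) = \left(322628 + \left(-13099 + 195590\right)\right) \left(44521 - \left(\frac{4}{3} - \frac{2 \left(-365\right)^{2}}{3}\right)\right) = \left(322628 + 182491\right) \left(44521 + \left(- \frac{4}{3} + \frac{2}{3} \cdot 133225\right)\right) = 505119 \left(44521 + \left(- \frac{4}{3} + \frac{266450}{3}\right)\right) = 505119 \left(44521 + \frac{266446}{3}\right) = 505119 \cdot \frac{400009}{3} = 67350715357$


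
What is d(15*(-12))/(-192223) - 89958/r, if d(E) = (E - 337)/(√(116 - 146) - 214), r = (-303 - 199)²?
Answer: -18010248158369/50451264935018 - 47*I*√30/800801018 ≈ -0.35698 - 3.2146e-7*I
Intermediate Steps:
r = 252004 (r = (-502)² = 252004)
d(E) = (-337 + E)/(-214 + I*√30) (d(E) = (-337 + E)/(√(-30) - 214) = (-337 + E)/(I*√30 - 214) = (-337 + E)/(-214 + I*√30))
d(15*(-12))/(-192223) - 89958/r = (36059/22913 - 1605*(-12)/22913 + 337*I*√30/45826 - I*15*(-12)*√30/45826)/(-192223) - 89958/252004 = (36059/22913 - 107/22913*(-180) + 337*I*√30/45826 - 1/45826*I*(-180)*√30)*(-1/192223) - 89958*1/252004 = (36059/22913 + 19260/22913 + 337*I*√30/45826 + 90*I*√30/22913)*(-1/192223) - 44979/126002 = (5029/2083 + 47*I*√30/4166)*(-1/192223) - 44979/126002 = (-5029/400400509 - 47*I*√30/800801018) - 44979/126002 = -18010248158369/50451264935018 - 47*I*√30/800801018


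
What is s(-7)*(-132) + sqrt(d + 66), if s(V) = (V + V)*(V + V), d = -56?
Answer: -25872 + sqrt(10) ≈ -25869.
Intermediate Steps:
s(V) = 4*V**2 (s(V) = (2*V)*(2*V) = 4*V**2)
s(-7)*(-132) + sqrt(d + 66) = (4*(-7)**2)*(-132) + sqrt(-56 + 66) = (4*49)*(-132) + sqrt(10) = 196*(-132) + sqrt(10) = -25872 + sqrt(10)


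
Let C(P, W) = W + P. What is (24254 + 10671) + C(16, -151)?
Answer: 34790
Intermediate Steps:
C(P, W) = P + W
(24254 + 10671) + C(16, -151) = (24254 + 10671) + (16 - 151) = 34925 - 135 = 34790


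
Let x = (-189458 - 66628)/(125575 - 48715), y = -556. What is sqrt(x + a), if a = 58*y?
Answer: I*sqrt(588035308490)/4270 ≈ 179.59*I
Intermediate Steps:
a = -32248 (a = 58*(-556) = -32248)
x = -14227/4270 (x = -256086/76860 = -256086*1/76860 = -14227/4270 ≈ -3.3318)
sqrt(x + a) = sqrt(-14227/4270 - 32248) = sqrt(-137713187/4270) = I*sqrt(588035308490)/4270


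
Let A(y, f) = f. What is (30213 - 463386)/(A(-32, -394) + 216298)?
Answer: -11107/5536 ≈ -2.0063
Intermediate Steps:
(30213 - 463386)/(A(-32, -394) + 216298) = (30213 - 463386)/(-394 + 216298) = -433173/215904 = -433173*1/215904 = -11107/5536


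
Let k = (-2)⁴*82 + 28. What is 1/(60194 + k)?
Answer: 1/61534 ≈ 1.6251e-5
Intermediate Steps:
k = 1340 (k = 16*82 + 28 = 1312 + 28 = 1340)
1/(60194 + k) = 1/(60194 + 1340) = 1/61534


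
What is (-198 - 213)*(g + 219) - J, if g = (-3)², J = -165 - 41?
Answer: -93502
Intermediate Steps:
J = -206
g = 9
(-198 - 213)*(g + 219) - J = (-198 - 213)*(9 + 219) - 1*(-206) = -411*228 + 206 = -93708 + 206 = -93502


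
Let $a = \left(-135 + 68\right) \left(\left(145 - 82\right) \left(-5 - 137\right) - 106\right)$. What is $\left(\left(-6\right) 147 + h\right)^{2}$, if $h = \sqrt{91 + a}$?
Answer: $1384499 - 8820 \sqrt{24263} \approx 10644.0$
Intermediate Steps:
$a = 606484$ ($a = - 67 \left(63 \left(-142\right) - 106\right) = - 67 \left(-8946 - 106\right) = \left(-67\right) \left(-9052\right) = 606484$)
$h = 5 \sqrt{24263}$ ($h = \sqrt{91 + 606484} = \sqrt{606575} = 5 \sqrt{24263} \approx 778.83$)
$\left(\left(-6\right) 147 + h\right)^{2} = \left(\left(-6\right) 147 + 5 \sqrt{24263}\right)^{2} = \left(-882 + 5 \sqrt{24263}\right)^{2}$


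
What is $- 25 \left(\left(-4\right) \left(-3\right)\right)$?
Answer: $-300$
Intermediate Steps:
$- 25 \left(\left(-4\right) \left(-3\right)\right) = \left(-25\right) 12 = -300$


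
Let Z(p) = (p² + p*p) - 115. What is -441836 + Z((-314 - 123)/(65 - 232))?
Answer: -12325189501/27889 ≈ -4.4194e+5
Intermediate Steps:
Z(p) = -115 + 2*p² (Z(p) = (p² + p²) - 115 = 2*p² - 115 = -115 + 2*p²)
-441836 + Z((-314 - 123)/(65 - 232)) = -441836 + (-115 + 2*((-314 - 123)/(65 - 232))²) = -441836 + (-115 + 2*(-437/(-167))²) = -441836 + (-115 + 2*(-437*(-1/167))²) = -441836 + (-115 + 2*(437/167)²) = -441836 + (-115 + 2*(190969/27889)) = -441836 + (-115 + 381938/27889) = -441836 - 2825297/27889 = -12325189501/27889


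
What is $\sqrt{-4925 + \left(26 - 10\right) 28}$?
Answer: $11 i \sqrt{37} \approx 66.91 i$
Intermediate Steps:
$\sqrt{-4925 + \left(26 - 10\right) 28} = \sqrt{-4925 + 16 \cdot 28} = \sqrt{-4925 + 448} = \sqrt{-4477} = 11 i \sqrt{37}$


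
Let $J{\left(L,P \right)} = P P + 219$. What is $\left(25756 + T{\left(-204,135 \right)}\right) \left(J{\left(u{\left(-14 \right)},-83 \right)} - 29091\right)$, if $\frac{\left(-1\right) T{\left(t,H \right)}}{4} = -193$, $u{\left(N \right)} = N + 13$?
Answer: $-583165024$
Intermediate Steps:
$u{\left(N \right)} = 13 + N$
$J{\left(L,P \right)} = 219 + P^{2}$ ($J{\left(L,P \right)} = P^{2} + 219 = 219 + P^{2}$)
$T{\left(t,H \right)} = 772$ ($T{\left(t,H \right)} = \left(-4\right) \left(-193\right) = 772$)
$\left(25756 + T{\left(-204,135 \right)}\right) \left(J{\left(u{\left(-14 \right)},-83 \right)} - 29091\right) = \left(25756 + 772\right) \left(\left(219 + \left(-83\right)^{2}\right) - 29091\right) = 26528 \left(\left(219 + 6889\right) - 29091\right) = 26528 \left(7108 - 29091\right) = 26528 \left(-21983\right) = -583165024$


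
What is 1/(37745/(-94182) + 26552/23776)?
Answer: 139954452/100205959 ≈ 1.3967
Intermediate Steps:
1/(37745/(-94182) + 26552/23776) = 1/(37745*(-1/94182) + 26552*(1/23776)) = 1/(-37745/94182 + 3319/2972) = 1/(100205959/139954452) = 139954452/100205959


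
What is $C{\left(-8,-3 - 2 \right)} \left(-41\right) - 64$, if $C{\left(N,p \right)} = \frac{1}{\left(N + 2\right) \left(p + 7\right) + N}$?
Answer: $- \frac{1239}{20} \approx -61.95$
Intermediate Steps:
$C{\left(N,p \right)} = \frac{1}{N + \left(2 + N\right) \left(7 + p\right)}$ ($C{\left(N,p \right)} = \frac{1}{\left(2 + N\right) \left(7 + p\right) + N} = \frac{1}{N + \left(2 + N\right) \left(7 + p\right)}$)
$C{\left(-8,-3 - 2 \right)} \left(-41\right) - 64 = \frac{1}{14 + 2 \left(-3 - 2\right) + 8 \left(-8\right) - 8 \left(-3 - 2\right)} \left(-41\right) - 64 = \frac{1}{14 + 2 \left(-3 - 2\right) - 64 - 8 \left(-3 - 2\right)} \left(-41\right) - 64 = \frac{1}{14 + 2 \left(-5\right) - 64 - -40} \left(-41\right) - 64 = \frac{1}{14 - 10 - 64 + 40} \left(-41\right) - 64 = \frac{1}{-20} \left(-41\right) - 64 = \left(- \frac{1}{20}\right) \left(-41\right) - 64 = \frac{41}{20} - 64 = - \frac{1239}{20}$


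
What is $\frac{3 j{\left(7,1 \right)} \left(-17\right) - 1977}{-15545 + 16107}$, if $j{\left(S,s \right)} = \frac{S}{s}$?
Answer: $- \frac{1167}{281} \approx -4.153$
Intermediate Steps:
$\frac{3 j{\left(7,1 \right)} \left(-17\right) - 1977}{-15545 + 16107} = \frac{3 \cdot \frac{7}{1} \left(-17\right) - 1977}{-15545 + 16107} = \frac{3 \cdot 7 \cdot 1 \left(-17\right) - 1977}{562} = \left(3 \cdot 7 \left(-17\right) - 1977\right) \frac{1}{562} = \left(21 \left(-17\right) - 1977\right) \frac{1}{562} = \left(-357 - 1977\right) \frac{1}{562} = \left(-2334\right) \frac{1}{562} = - \frac{1167}{281}$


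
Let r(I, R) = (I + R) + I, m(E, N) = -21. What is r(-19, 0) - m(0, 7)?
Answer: -17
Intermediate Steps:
r(I, R) = R + 2*I
r(-19, 0) - m(0, 7) = (0 + 2*(-19)) - 1*(-21) = (0 - 38) + 21 = -38 + 21 = -17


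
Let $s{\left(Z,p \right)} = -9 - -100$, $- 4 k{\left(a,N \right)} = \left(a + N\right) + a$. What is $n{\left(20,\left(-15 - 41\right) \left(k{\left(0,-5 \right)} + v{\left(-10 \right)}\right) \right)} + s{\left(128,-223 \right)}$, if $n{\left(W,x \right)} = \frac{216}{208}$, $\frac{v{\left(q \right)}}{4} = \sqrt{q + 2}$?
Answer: $\frac{2393}{26} \approx 92.038$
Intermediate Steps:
$v{\left(q \right)} = 4 \sqrt{2 + q}$ ($v{\left(q \right)} = 4 \sqrt{q + 2} = 4 \sqrt{2 + q}$)
$k{\left(a,N \right)} = - \frac{a}{2} - \frac{N}{4}$ ($k{\left(a,N \right)} = - \frac{\left(a + N\right) + a}{4} = - \frac{\left(N + a\right) + a}{4} = - \frac{N + 2 a}{4} = - \frac{a}{2} - \frac{N}{4}$)
$s{\left(Z,p \right)} = 91$ ($s{\left(Z,p \right)} = -9 + 100 = 91$)
$n{\left(W,x \right)} = \frac{27}{26}$ ($n{\left(W,x \right)} = 216 \cdot \frac{1}{208} = \frac{27}{26}$)
$n{\left(20,\left(-15 - 41\right) \left(k{\left(0,-5 \right)} + v{\left(-10 \right)}\right) \right)} + s{\left(128,-223 \right)} = \frac{27}{26} + 91 = \frac{2393}{26}$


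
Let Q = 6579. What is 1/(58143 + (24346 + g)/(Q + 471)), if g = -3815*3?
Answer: 7050/409921051 ≈ 1.7198e-5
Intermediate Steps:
g = -11445
1/(58143 + (24346 + g)/(Q + 471)) = 1/(58143 + (24346 - 11445)/(6579 + 471)) = 1/(58143 + 12901/7050) = 1/(409921051/7050) = 7050/409921051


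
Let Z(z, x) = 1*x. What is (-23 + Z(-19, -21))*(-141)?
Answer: 6204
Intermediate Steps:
Z(z, x) = x
(-23 + Z(-19, -21))*(-141) = (-23 - 21)*(-141) = -44*(-141) = 6204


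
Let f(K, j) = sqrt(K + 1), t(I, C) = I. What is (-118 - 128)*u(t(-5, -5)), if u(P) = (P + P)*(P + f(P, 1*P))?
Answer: -12300 + 4920*I ≈ -12300.0 + 4920.0*I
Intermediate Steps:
f(K, j) = sqrt(1 + K)
u(P) = 2*P*(P + sqrt(1 + P)) (u(P) = (P + P)*(P + sqrt(1 + P)) = (2*P)*(P + sqrt(1 + P)) = 2*P*(P + sqrt(1 + P)))
(-118 - 128)*u(t(-5, -5)) = (-118 - 128)*(2*(-5)*(-5 + sqrt(1 - 5))) = -492*(-5)*(-5 + sqrt(-4)) = -492*(-5)*(-5 + 2*I) = -246*(50 - 20*I) = -12300 + 4920*I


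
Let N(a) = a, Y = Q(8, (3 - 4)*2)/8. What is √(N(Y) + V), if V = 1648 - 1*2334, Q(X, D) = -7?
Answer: I*√10990/4 ≈ 26.208*I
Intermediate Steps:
Y = -7/8 ≈ -0.87500
V = -686 (V = 1648 - 2334 = -686)
√(N(Y) + V) = √(-7/8 - 686) = √(-5495/8) = I*√10990/4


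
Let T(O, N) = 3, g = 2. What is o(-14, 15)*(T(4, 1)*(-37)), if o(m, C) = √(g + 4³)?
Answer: -111*√66 ≈ -901.77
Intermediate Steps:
o(m, C) = √66 (o(m, C) = √(2 + 4³) = √(2 + 64) = √66)
o(-14, 15)*(T(4, 1)*(-37)) = √66*(3*(-37)) = √66*(-111) = -111*√66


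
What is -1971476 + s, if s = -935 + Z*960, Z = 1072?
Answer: -943291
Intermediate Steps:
s = 1028185 (s = -935 + 1072*960 = -935 + 1029120 = 1028185)
-1971476 + s = -1971476 + 1028185 = -943291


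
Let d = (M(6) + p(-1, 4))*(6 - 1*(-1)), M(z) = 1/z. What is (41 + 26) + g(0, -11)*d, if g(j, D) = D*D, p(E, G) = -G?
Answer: -19079/6 ≈ -3179.8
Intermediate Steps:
g(j, D) = D²
d = -161/6 (d = (1/6 - 1*4)*(6 - 1*(-1)) = (⅙ - 4)*(6 + 1) = -23/6*7 = -161/6 ≈ -26.833)
(41 + 26) + g(0, -11)*d = (41 + 26) + (-11)²*(-161/6) = 67 + 121*(-161/6) = 67 - 19481/6 = -19079/6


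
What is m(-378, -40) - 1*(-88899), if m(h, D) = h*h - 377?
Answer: 231406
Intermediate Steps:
m(h, D) = -377 + h² (m(h, D) = h² - 377 = -377 + h²)
m(-378, -40) - 1*(-88899) = (-377 + (-378)²) - 1*(-88899) = (-377 + 142884) + 88899 = 142507 + 88899 = 231406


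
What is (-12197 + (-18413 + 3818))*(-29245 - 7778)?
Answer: 991920216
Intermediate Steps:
(-12197 + (-18413 + 3818))*(-29245 - 7778) = (-12197 - 14595)*(-37023) = -26792*(-37023) = 991920216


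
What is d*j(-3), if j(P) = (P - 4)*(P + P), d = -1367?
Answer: -57414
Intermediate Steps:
j(P) = 2*P*(-4 + P) (j(P) = (-4 + P)*(2*P) = 2*P*(-4 + P))
d*j(-3) = -2734*(-3)*(-4 - 3) = -2734*(-3)*(-7) = -1367*42 = -57414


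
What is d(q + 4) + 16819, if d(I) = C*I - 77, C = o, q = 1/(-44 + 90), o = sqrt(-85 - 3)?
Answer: 16742 + 185*I*sqrt(22)/23 ≈ 16742.0 + 37.727*I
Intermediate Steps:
o = 2*I*sqrt(22) (o = sqrt(-88) = 2*I*sqrt(22) ≈ 9.3808*I)
q = 1/46 ≈ 0.021739
C = 2*I*sqrt(22) ≈ 9.3808*I
d(I) = -77 + 2*I*I*sqrt(22) (d(I) = (2*I*sqrt(22))*I - 77 = 2*I*I*sqrt(22) - 77 = -77 + 2*I*I*sqrt(22))
d(q + 4) + 16819 = (-77 + 2*I*(1/46 + 4)*sqrt(22)) + 16819 = (-77 + 2*I*(185/46)*sqrt(22)) + 16819 = (-77 + 185*I*sqrt(22)/23) + 16819 = 16742 + 185*I*sqrt(22)/23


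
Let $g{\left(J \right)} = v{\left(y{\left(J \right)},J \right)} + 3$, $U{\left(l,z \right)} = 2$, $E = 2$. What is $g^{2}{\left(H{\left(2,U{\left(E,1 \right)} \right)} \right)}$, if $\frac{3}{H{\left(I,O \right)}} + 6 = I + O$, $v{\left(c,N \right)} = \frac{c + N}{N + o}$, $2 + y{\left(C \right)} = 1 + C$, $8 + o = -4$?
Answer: $\frac{7921}{729} \approx 10.866$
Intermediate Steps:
$o = -12$ ($o = -8 - 4 = -12$)
$y{\left(C \right)} = -1 + C$ ($y{\left(C \right)} = -2 + \left(1 + C\right) = -1 + C$)
$v{\left(c,N \right)} = \frac{N + c}{-12 + N}$ ($v{\left(c,N \right)} = \frac{c + N}{N - 12} = \frac{N + c}{-12 + N}$)
$H{\left(I,O \right)} = \frac{3}{-6 + I + O}$ ($H{\left(I,O \right)} = \frac{3}{-6 + \left(I + O\right)} = \frac{3}{-6 + I + O}$)
$g{\left(J \right)} = 3 + \frac{-1 + 2 J}{-12 + J}$ ($g{\left(J \right)} = \frac{J + \left(-1 + J\right)}{-12 + J} + 3 = \frac{-1 + 2 J}{-12 + J} + 3 = 3 + \frac{-1 + 2 J}{-12 + J}$)
$g^{2}{\left(H{\left(2,U{\left(E,1 \right)} \right)} \right)} = \left(\frac{-37 + 5 \frac{3}{-6 + 2 + 2}}{-12 + \frac{3}{-6 + 2 + 2}}\right)^{2} = \left(\frac{-37 + 5 \frac{3}{-2}}{-12 + \frac{3}{-2}}\right)^{2} = \left(\frac{-37 + 5 \cdot 3 \left(- \frac{1}{2}\right)}{-12 + 3 \left(- \frac{1}{2}\right)}\right)^{2} = \left(\frac{-37 + 5 \left(- \frac{3}{2}\right)}{-12 - \frac{3}{2}}\right)^{2} = \left(\frac{-37 - \frac{15}{2}}{- \frac{27}{2}}\right)^{2} = \left(\left(- \frac{2}{27}\right) \left(- \frac{89}{2}\right)\right)^{2} = \left(\frac{89}{27}\right)^{2} = \frac{7921}{729}$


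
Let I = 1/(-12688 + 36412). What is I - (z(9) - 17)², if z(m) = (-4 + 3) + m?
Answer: -1921643/23724 ≈ -81.000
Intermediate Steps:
I = 1/23724 ≈ 4.2151e-5
z(m) = -1 + m
I - (z(9) - 17)² = 1/23724 - ((-1 + 9) - 17)² = 1/23724 - (8 - 17)² = 1/23724 - 1*(-9)² = 1/23724 - 1*81 = 1/23724 - 81 = -1921643/23724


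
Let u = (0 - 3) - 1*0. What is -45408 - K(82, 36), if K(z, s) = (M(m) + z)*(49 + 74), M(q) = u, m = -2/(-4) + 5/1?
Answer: -55125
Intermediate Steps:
m = 11/2 (m = -2*(-¼) + 5*1 = ½ + 5 = 11/2 ≈ 5.5000)
u = -3 (u = -3 + 0 = -3)
M(q) = -3
K(z, s) = -369 + 123*z (K(z, s) = (-3 + z)*(49 + 74) = (-3 + z)*123 = -369 + 123*z)
-45408 - K(82, 36) = -45408 - (-369 + 123*82) = -45408 - (-369 + 10086) = -45408 - 1*9717 = -45408 - 9717 = -55125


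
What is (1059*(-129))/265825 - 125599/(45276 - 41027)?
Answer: -4852544902/161355775 ≈ -30.074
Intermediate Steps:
(1059*(-129))/265825 - 125599/(45276 - 41027) = -136611*1/265825 - 125599/4249 = -136611/265825 - 125599*1/4249 = -136611/265825 - 125599/4249 = -4852544902/161355775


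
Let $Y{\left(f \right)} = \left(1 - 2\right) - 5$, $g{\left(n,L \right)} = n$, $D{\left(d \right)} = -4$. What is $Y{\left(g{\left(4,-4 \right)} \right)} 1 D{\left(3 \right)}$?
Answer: $24$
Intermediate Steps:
$Y{\left(f \right)} = -6$ ($Y{\left(f \right)} = -1 - 5 = -6$)
$Y{\left(g{\left(4,-4 \right)} \right)} 1 D{\left(3 \right)} = \left(-6\right) 1 \left(-4\right) = \left(-6\right) \left(-4\right) = 24$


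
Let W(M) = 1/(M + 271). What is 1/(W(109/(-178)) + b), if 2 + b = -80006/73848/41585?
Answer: -24633778475220/49177093302529 ≈ -0.50092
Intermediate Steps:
W(M) = 1/(271 + M)
b = -3071009083/1535484540 (b = -2 - 80006/73848/41585 = -2 - 80006*1/73848*(1/41585) = -2 - 40003/36924*1/41585 = -2 - 40003/1535484540 = -3071009083/1535484540 ≈ -2.0000)
1/(W(109/(-178)) + b) = 1/(1/(271 + 109/(-178)) - 3071009083/1535484540) = 1/(1/(271 + 109*(-1/178)) - 3071009083/1535484540) = 1/(1/(271 - 109/178) - 3071009083/1535484540) = 1/(1/(48129/178) - 3071009083/1535484540) = 1/(178/48129 - 3071009083/1535484540) = 1/(-49177093302529/24633778475220) = -24633778475220/49177093302529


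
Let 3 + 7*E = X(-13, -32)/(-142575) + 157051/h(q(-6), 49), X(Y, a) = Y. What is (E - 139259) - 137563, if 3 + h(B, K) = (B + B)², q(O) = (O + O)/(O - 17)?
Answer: -97053288338269/336334425 ≈ -2.8856e+5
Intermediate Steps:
q(O) = 2*O/(-17 + O) (q(O) = (2*O)/(-17 + O) = 2*O/(-17 + O))
h(B, K) = -3 + 4*B² (h(B, K) = -3 + (B + B)² = -3 + (2*B)² = -3 + 4*B²)
E = -3948520140919/336334425 (E = -3/7 + (-13/(-142575) + 157051/(-3 + 4*(2*(-6)/(-17 - 6))²))/7 = -3/7 + (-13*(-1/142575) + 157051/(-3 + 4*(2*(-6)/(-23))²))/7 = -3/7 + (13/142575 + 157051/(-3 + 4*(2*(-6)*(-1/23))²))/7 = -3/7 + (13/142575 + 157051/(-3 + 4*(12/23)²))/7 = -3/7 + (13/142575 + 157051/(-3 + 4*(144/529)))/7 = -3/7 + (13/142575 + 157051/(-3 + 576/529))/7 = -3/7 + (13/142575 + 157051/(-1011/529))/7 = -3/7 + (13/142575 + 157051*(-529/1011))/7 = -3/7 + (13/142575 - 83079979/1011)/7 = -3/7 + (⅐)*(-3948375997594/48047775) = -3/7 - 564053713942/48047775 = -3948520140919/336334425 ≈ -11740.)
(E - 139259) - 137563 = (-3948520140919/336334425 - 139259) - 137563 = -50786115831994/336334425 - 137563 = -97053288338269/336334425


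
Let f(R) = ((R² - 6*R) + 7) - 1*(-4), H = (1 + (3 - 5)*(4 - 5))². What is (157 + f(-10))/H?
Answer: 328/9 ≈ 36.444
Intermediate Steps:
H = 9 (H = (1 - 2*(-1))² = (1 + 2)² = 3² = 9)
f(R) = 11 + R² - 6*R (f(R) = (7 + R² - 6*R) + 4 = 11 + R² - 6*R)
(157 + f(-10))/H = (157 + (11 + (-10)² - 6*(-10)))/9 = (157 + (11 + 100 + 60))*(⅑) = (157 + 171)*(⅑) = 328*(⅑) = 328/9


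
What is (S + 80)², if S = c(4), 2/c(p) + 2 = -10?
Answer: 229441/36 ≈ 6373.4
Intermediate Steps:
c(p) = -⅙ (c(p) = 2/(-2 - 10) = 2/(-12) = 2*(-1/12) = -⅙)
S = -⅙ ≈ -0.16667
(S + 80)² = (-⅙ + 80)² = (479/6)² = 229441/36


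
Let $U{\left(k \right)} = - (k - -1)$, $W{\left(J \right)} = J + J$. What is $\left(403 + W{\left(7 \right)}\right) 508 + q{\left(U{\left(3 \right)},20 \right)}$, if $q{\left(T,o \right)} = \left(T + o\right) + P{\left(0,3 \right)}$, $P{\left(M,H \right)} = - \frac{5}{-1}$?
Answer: $211857$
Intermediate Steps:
$P{\left(M,H \right)} = 5$ ($P{\left(M,H \right)} = \left(-5\right) \left(-1\right) = 5$)
$W{\left(J \right)} = 2 J$
$U{\left(k \right)} = -1 - k$ ($U{\left(k \right)} = - (k + 1) = - (1 + k) = -1 - k$)
$q{\left(T,o \right)} = 5 + T + o$ ($q{\left(T,o \right)} = \left(T + o\right) + 5 = 5 + T + o$)
$\left(403 + W{\left(7 \right)}\right) 508 + q{\left(U{\left(3 \right)},20 \right)} = \left(403 + 2 \cdot 7\right) 508 + \left(5 - 4 + 20\right) = \left(403 + 14\right) 508 + \left(5 - 4 + 20\right) = 417 \cdot 508 + \left(5 - 4 + 20\right) = 211836 + 21 = 211857$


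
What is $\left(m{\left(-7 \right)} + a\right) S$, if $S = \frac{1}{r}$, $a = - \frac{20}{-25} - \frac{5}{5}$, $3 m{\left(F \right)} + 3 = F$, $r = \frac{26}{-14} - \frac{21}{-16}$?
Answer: $\frac{5936}{915} \approx 6.4874$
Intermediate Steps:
$r = - \frac{61}{112}$ ($r = 26 \left(- \frac{1}{14}\right) - - \frac{21}{16} = - \frac{13}{7} + \frac{21}{16} = - \frac{61}{112} \approx -0.54464$)
$m{\left(F \right)} = -1 + \frac{F}{3}$
$a = - \frac{1}{5}$ ($a = \left(-20\right) \left(- \frac{1}{25}\right) - 1 = \frac{4}{5} - 1 = - \frac{1}{5} \approx -0.2$)
$S = - \frac{112}{61}$ ($S = \frac{1}{- \frac{61}{112}} = - \frac{112}{61} \approx -1.8361$)
$\left(m{\left(-7 \right)} + a\right) S = \left(\left(-1 + \frac{1}{3} \left(-7\right)\right) - \frac{1}{5}\right) \left(- \frac{112}{61}\right) = \left(\left(-1 - \frac{7}{3}\right) - \frac{1}{5}\right) \left(- \frac{112}{61}\right) = \left(- \frac{10}{3} - \frac{1}{5}\right) \left(- \frac{112}{61}\right) = \left(- \frac{53}{15}\right) \left(- \frac{112}{61}\right) = \frac{5936}{915}$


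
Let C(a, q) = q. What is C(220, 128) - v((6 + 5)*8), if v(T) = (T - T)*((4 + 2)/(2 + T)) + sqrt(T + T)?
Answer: 128 - 4*sqrt(11) ≈ 114.73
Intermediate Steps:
v(T) = sqrt(2)*sqrt(T) (v(T) = 0*(6/(2 + T)) + sqrt(2*T) = 0 + sqrt(2)*sqrt(T) = sqrt(2)*sqrt(T))
C(220, 128) - v((6 + 5)*8) = 128 - sqrt(2)*sqrt((6 + 5)*8) = 128 - sqrt(2)*sqrt(11*8) = 128 - sqrt(2)*sqrt(88) = 128 - sqrt(2)*2*sqrt(22) = 128 - 4*sqrt(11)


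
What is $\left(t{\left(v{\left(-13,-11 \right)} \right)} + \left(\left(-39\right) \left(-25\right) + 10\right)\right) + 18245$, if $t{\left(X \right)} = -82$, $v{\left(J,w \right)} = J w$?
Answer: $19148$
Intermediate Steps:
$\left(t{\left(v{\left(-13,-11 \right)} \right)} + \left(\left(-39\right) \left(-25\right) + 10\right)\right) + 18245 = \left(-82 + \left(\left(-39\right) \left(-25\right) + 10\right)\right) + 18245 = \left(-82 + \left(975 + 10\right)\right) + 18245 = \left(-82 + 985\right) + 18245 = 903 + 18245 = 19148$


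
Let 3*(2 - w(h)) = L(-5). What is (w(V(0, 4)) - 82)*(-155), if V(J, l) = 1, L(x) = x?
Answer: 36425/3 ≈ 12142.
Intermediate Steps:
w(h) = 11/3 (w(h) = 2 - ⅓*(-5) = 2 + 5/3 = 11/3)
(w(V(0, 4)) - 82)*(-155) = (11/3 - 82)*(-155) = -235/3*(-155) = 36425/3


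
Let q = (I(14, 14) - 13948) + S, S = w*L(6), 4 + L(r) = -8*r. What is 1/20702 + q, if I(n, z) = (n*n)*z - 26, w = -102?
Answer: -122680051/20702 ≈ -5926.0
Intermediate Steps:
L(r) = -4 - 8*r
I(n, z) = -26 + z*n² (I(n, z) = n²*z - 26 = z*n² - 26 = -26 + z*n²)
S = 5304 (S = -102*(-4 - 8*6) = -102*(-4 - 48) = -102*(-52) = 5304)
q = -5926 (q = ((-26 + 14*14²) - 13948) + 5304 = ((-26 + 14*196) - 13948) + 5304 = ((-26 + 2744) - 13948) + 5304 = (2718 - 13948) + 5304 = -11230 + 5304 = -5926)
1/20702 + q = 1/20702 - 5926 = -122680051/20702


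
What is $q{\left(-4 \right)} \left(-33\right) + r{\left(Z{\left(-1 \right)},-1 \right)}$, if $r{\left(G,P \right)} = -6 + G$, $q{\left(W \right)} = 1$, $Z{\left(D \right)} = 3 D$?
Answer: $-42$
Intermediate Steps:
$q{\left(-4 \right)} \left(-33\right) + r{\left(Z{\left(-1 \right)},-1 \right)} = 1 \left(-33\right) + \left(-6 + 3 \left(-1\right)\right) = -33 - 9 = -42$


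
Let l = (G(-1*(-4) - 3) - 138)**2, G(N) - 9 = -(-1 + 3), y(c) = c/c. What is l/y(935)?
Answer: 17161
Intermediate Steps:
y(c) = 1
G(N) = 7 (G(N) = 9 - (-1 + 3) = 9 - 1*2 = 9 - 2 = 7)
l = 17161 (l = (7 - 138)**2 = (-131)**2 = 17161)
l/y(935) = 17161/1 = 17161*1 = 17161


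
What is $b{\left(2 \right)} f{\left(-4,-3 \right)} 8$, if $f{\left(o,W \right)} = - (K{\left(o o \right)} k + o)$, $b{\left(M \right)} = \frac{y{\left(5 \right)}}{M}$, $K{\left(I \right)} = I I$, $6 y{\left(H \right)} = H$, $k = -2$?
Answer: $1720$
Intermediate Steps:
$y{\left(H \right)} = \frac{H}{6}$
$K{\left(I \right)} = I^{2}$
$b{\left(M \right)} = \frac{5}{6 M}$ ($b{\left(M \right)} = \frac{\frac{1}{6} \cdot 5}{M} = \frac{5}{6 M}$)
$f{\left(o,W \right)} = - o + 2 o^{4}$ ($f{\left(o,W \right)} = - (\left(o o\right)^{2} \left(-2\right) + o) = - (\left(o^{2}\right)^{2} \left(-2\right) + o) = - (o^{4} \left(-2\right) + o) = - (- 2 o^{4} + o) = - (o - 2 o^{4}) = - o + 2 o^{4}$)
$b{\left(2 \right)} f{\left(-4,-3 \right)} 8 = \frac{5}{6 \cdot 2} \left(\left(-1\right) \left(-4\right) + 2 \left(-4\right)^{4}\right) 8 = \frac{5}{6} \cdot \frac{1}{2} \left(4 + 2 \cdot 256\right) 8 = \frac{5 \left(4 + 512\right)}{12} \cdot 8 = \frac{5}{12} \cdot 516 \cdot 8 = 215 \cdot 8 = 1720$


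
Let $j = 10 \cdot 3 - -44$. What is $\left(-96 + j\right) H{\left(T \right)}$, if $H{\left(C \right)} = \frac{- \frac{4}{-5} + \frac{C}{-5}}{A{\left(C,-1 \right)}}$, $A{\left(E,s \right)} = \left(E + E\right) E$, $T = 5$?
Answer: $\frac{11}{125} \approx 0.088$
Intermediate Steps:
$A{\left(E,s \right)} = 2 E^{2}$ ($A{\left(E,s \right)} = 2 E E = 2 E^{2}$)
$H{\left(C \right)} = \frac{\frac{4}{5} - \frac{C}{5}}{2 C^{2}}$ ($H{\left(C \right)} = \frac{- \frac{4}{-5} + \frac{C}{-5}}{2 C^{2}} = \left(\left(-4\right) \left(- \frac{1}{5}\right) + C \left(- \frac{1}{5}\right)\right) \frac{1}{2 C^{2}} = \left(\frac{4}{5} - \frac{C}{5}\right) \frac{1}{2 C^{2}} = \frac{\frac{4}{5} - \frac{C}{5}}{2 C^{2}}$)
$j = 74$ ($j = 30 + 44 = 74$)
$\left(-96 + j\right) H{\left(T \right)} = \left(-96 + 74\right) \frac{4 - 5}{10 \cdot 25} = - 22 \cdot \frac{1}{10} \cdot \frac{1}{25} \left(4 - 5\right) = - 22 \cdot \frac{1}{10} \cdot \frac{1}{25} \left(-1\right) = \left(-22\right) \left(- \frac{1}{250}\right) = \frac{11}{125}$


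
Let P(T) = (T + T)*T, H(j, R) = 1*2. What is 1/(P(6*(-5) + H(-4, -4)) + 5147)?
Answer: 1/6715 ≈ 0.00014892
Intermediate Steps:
H(j, R) = 2
P(T) = 2*T² (P(T) = (2*T)*T = 2*T²)
1/(P(6*(-5) + H(-4, -4)) + 5147) = 1/(2*(6*(-5) + 2)² + 5147) = 1/(2*(-30 + 2)² + 5147) = 1/(2*(-28)² + 5147) = 1/(2*784 + 5147) = 1/(1568 + 5147) = 1/6715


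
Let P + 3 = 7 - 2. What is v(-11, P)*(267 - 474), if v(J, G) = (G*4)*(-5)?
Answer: 8280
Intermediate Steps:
P = 2 (P = -3 + (7 - 2) = -3 + 5 = 2)
v(J, G) = -20*G (v(J, G) = (4*G)*(-5) = -20*G)
v(-11, P)*(267 - 474) = (-20*2)*(267 - 474) = -40*(-207) = 8280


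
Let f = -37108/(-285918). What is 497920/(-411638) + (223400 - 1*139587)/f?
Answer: 2466082140295433/3818765726 ≈ 6.4578e+5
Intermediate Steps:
f = 18554/142959 (f = -37108*(-1/285918) = 18554/142959 ≈ 0.12979)
497920/(-411638) + (223400 - 1*139587)/f = 497920/(-411638) + (223400 - 1*139587)/(18554/142959) = 497920*(-1/411638) + (223400 - 139587)*(142959/18554) = -248960/205819 + 83813*(142959/18554) = -248960/205819 + 11981822667/18554 = 2466082140295433/3818765726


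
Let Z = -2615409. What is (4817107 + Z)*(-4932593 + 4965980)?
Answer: 73508091126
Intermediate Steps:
(4817107 + Z)*(-4932593 + 4965980) = (4817107 - 2615409)*(-4932593 + 4965980) = 2201698*33387 = 73508091126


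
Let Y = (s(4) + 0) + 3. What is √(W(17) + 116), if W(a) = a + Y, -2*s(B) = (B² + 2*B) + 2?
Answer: √123 ≈ 11.091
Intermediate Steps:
s(B) = -1 - B - B²/2 (s(B) = -((B² + 2*B) + 2)/2 = -(2 + B² + 2*B)/2 = -1 - B - B²/2)
Y = -10 (Y = ((-1 - 1*4 - ½*4²) + 0) + 3 = ((-1 - 4 - ½*16) + 0) + 3 = ((-1 - 4 - 8) + 0) + 3 = (-13 + 0) + 3 = -13 + 3 = -10)
W(a) = -10 + a (W(a) = a - 10 = -10 + a)
√(W(17) + 116) = √((-10 + 17) + 116) = √(7 + 116) = √123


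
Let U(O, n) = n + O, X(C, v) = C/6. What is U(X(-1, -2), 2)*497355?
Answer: 1823635/2 ≈ 9.1182e+5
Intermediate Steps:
X(C, v) = C/6 (X(C, v) = C*(1/6) = C/6)
U(O, n) = O + n
U(X(-1, -2), 2)*497355 = ((1/6)*(-1) + 2)*497355 = (-1/6 + 2)*497355 = (11/6)*497355 = 1823635/2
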